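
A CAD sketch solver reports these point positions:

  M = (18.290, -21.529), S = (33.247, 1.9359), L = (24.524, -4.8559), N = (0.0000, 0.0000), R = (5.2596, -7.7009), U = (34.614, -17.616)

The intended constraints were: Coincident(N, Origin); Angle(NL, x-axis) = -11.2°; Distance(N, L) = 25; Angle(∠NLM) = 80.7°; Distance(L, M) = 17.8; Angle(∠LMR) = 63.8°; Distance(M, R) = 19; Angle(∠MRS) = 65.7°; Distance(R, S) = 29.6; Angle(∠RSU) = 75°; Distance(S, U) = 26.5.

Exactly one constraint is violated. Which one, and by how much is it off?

Distance(S, U) = 26.5 — off by 6.90.

N = (0.00, 0.00) ✓; NL at -11.20° ✓; |NL| = 25.00 ✓; ∠NLM = 80.70° ✓; |LM| = 17.80 ✓; ∠LMR = 63.80° ✓; |MR| = 19.00 ✓; ∠MRS = 65.70° ✓; |RS| = 29.60 ✓; ∠RSU = 75.00° ✓; |SU| = 19.60 ✗.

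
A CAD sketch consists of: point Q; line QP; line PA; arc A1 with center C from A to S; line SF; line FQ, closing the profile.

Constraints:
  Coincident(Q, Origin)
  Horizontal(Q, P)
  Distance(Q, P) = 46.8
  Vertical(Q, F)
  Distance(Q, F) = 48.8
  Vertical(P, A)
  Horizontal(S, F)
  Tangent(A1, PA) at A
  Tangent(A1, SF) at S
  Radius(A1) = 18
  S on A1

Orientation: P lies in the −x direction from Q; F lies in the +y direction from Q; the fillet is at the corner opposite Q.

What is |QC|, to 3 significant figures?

42.2

Q is at the origin; Q and P share the same y with |QP| = 46.8 and P on the −x side, so P = (-46.8, 0.00). QF is vertical with |QF| = 48.8 and F on the +y side, so F = (0.00, 48.8). The virtual corner opposite Q is at (-46.8, 48.8). The tangent condition forces CA to be normal to PA and the tangent condition forces CS to be normal to SF, with radius 18.0, so the center C sits 18.0 in from both sides at C = (-28.8, 30.8). Then |QC| = |C − Q| = 42.2.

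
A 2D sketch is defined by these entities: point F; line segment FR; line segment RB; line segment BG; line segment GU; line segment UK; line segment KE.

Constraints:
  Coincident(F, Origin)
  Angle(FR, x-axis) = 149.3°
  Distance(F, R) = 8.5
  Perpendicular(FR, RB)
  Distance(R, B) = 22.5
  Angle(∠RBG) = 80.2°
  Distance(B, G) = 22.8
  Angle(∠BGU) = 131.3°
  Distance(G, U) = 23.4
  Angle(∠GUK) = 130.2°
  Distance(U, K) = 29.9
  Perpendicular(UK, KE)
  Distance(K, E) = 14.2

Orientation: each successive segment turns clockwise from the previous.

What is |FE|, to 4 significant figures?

25.48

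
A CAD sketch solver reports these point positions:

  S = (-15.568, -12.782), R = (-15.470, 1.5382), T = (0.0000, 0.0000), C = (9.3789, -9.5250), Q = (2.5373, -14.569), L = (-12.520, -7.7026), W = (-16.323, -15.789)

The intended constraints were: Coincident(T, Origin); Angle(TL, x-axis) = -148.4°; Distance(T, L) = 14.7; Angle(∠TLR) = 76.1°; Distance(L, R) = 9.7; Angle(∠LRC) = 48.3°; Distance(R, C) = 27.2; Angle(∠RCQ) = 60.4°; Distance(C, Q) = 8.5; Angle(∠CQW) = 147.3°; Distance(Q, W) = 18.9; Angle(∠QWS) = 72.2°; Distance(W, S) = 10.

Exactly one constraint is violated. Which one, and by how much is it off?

Distance(W, S) = 10 — off by 6.90.

T = (0.00, 0.00) ✓; TL at -148.4° ✓; |TL| = 14.70 ✓; ∠TLR = 76.10° ✓; |LR| = 9.700 ✓; ∠LRC = 48.30° ✓; |RC| = 27.20 ✓; ∠RCQ = 60.40° ✓; |CQ| = 8.500 ✓; ∠CQW = 147.3° ✓; |QW| = 18.90 ✓; ∠QWS = 72.20° ✓; |WS| = 3.100 ✗.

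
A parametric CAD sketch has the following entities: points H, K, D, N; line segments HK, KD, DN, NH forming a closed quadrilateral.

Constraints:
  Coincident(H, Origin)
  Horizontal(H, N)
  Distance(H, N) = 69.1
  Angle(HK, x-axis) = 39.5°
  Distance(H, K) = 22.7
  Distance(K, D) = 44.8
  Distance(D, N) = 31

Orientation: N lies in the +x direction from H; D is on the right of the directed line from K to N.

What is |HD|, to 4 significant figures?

50.06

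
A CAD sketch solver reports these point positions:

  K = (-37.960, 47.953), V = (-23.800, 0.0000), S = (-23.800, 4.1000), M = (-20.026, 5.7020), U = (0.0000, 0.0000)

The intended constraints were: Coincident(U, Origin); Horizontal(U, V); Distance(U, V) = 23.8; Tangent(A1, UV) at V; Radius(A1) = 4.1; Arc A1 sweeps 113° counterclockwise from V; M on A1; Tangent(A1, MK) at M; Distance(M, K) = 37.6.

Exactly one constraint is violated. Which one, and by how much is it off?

Distance(M, K) = 37.6 — off by 8.30.

U = (0.00, 0.00) ✓; U.y = 0.00, V.y = 0.00 ✓; |UV| = 23.80 ✓; ∠(SV, VU) = 90.00° ✓; |SV| = 4.100 ✓; bearing(S→M) − bearing(S→V) = 113.0° ✓; |SM| = 4.100 ✓; ∠(SM, MK) = 90.00° ✓; |MK| = 45.90 ✗.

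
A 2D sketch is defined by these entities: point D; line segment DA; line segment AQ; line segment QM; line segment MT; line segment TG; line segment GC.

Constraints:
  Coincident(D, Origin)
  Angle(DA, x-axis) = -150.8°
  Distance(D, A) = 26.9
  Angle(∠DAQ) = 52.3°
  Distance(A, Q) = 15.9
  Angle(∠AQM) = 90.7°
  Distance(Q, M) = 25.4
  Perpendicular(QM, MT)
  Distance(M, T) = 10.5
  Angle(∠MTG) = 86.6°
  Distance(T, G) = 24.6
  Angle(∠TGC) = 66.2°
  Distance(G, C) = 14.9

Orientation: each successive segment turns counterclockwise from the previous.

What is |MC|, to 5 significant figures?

18.239

D is at the origin; DA runs at -150.8° with length 26.9, so A = (-23.482, -13.123). ∠DAQ = 52.3° gives AQ at -23.100° from the x-axis; with |AQ| = 15.9, Q = (-8.8564, -19.362). ∠AQM = 90.7° gives QM at 66.200° from the x-axis; with |QM| = 25.4, M = (1.3936, 3.8784). QM is perpendicular to MT, so MT runs at 156.20°; with |MT| = 10.5, T = (-8.2135, 8.1156). ∠MTG = 86.6° gives TG at -110.40° from the x-axis; with |TG| = 24.6, G = (-16.788, -14.942). ∠TGC = 66.2° gives GC at 3.4000° from the x-axis; with |GC| = 14.9, C = (-1.9146, -14.058). Then |MC| = |C − M| = 18.239.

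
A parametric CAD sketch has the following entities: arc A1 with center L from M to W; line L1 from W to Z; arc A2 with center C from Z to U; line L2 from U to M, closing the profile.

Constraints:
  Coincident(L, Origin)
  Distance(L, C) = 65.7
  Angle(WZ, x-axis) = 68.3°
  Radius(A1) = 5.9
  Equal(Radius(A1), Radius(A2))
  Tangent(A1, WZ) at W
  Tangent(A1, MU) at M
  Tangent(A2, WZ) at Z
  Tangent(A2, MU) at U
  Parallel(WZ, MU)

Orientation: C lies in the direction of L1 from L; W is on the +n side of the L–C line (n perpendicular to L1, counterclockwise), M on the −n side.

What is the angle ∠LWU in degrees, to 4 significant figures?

79.82°

The slot axis is L1's direction at 68.3°, so u = (cos 68.3°, sin 68.3°) = (0.3697, 0.9291) and n = (−sin 68.3°, cos 68.3°) = (-0.9291, 0.3697). L is at the origin and C lies 65.7 along u from L, so C = 65.7·u = (24.29, 61.04). Tangency of A1 to both parallel lines with radius 5.9 puts W and M at L ± 5.9·n: W = (-5.482, 2.182), M = (5.482, -2.182). Equal radii place Z and U the same way about C: Z = C + 5.9·n = (18.81, 63.23), U = C − 5.9·n = (29.77, 58.86). Then cos ∠LWU = WL·WU / (|WL||WU|), giving 79.82°.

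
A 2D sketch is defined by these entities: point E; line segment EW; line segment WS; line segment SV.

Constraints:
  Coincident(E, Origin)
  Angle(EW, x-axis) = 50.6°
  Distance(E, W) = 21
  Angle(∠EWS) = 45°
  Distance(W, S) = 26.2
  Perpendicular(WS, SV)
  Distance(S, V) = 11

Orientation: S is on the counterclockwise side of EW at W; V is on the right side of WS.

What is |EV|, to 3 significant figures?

28.2

E is at the origin; EW runs at 50.6° with length 21.0, so W = 21.0·(cos 50.6°, sin 50.6°) = (13.3, 16.2). ∠EWS = 45.0°, so WS runs at 50.6° + (180° − 45.0°) = 186° from the x-axis; with |WS| = 26.2, S = W + 26.2·(cos 186°, sin 186°) = (-12.7, 13.7). WS is perpendicular to SV; with |SV| = 11.0 on the right of WS, V = S + 11.0·(-0.0976, 0.995) = (-13.8, 24.6). Then |EV| = |V − E| = 28.2.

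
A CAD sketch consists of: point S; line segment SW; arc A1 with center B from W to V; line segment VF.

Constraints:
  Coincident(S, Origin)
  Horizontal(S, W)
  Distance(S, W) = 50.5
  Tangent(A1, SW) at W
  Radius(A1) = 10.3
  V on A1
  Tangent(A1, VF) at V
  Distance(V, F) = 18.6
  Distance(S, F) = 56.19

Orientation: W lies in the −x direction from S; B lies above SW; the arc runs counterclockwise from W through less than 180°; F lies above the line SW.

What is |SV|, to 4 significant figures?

42.96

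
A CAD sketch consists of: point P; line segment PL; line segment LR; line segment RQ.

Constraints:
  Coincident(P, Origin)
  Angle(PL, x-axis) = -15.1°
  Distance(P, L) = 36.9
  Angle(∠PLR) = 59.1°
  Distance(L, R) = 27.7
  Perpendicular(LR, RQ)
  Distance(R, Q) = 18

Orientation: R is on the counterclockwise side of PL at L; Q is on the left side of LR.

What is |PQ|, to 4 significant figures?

16.22

P is at the origin; PL runs at -15.1° with length 36.9, so L = 36.9·(cos -15.1°, sin -15.1°) = (35.63, -9.613). ∠PLR = 59.1°, so LR runs at -15.1° + (180° − 59.1°) = 105.8° from the x-axis; with |LR| = 27.7, R = L + 27.7·(cos 105.8°, sin 105.8°) = (28.08, 17.04). The perpendicularity gives RQ at right angles to LR; with |RQ| = 18.0 on the left of LR, Q = R + 18.0·(-0.9622, -0.2723) = (10.76, 12.14). Then |PQ| = |Q − P| = 16.22.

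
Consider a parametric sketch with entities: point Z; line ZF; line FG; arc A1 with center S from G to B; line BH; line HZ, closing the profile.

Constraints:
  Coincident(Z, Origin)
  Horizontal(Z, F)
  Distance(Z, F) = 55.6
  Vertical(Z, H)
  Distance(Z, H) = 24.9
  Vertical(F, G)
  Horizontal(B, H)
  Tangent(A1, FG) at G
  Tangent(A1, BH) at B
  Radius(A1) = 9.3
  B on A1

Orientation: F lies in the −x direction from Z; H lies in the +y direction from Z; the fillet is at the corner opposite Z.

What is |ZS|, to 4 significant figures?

48.86

ZH is vertical with |ZH| = 24.9 and H on the +y side, so H = (0.000, 24.90). The virtual corner opposite Z is at (-55.60, 24.90). The tangent condition forces SG to be normal to FG and the tangent condition forces SB to be normal to BH, with radius 9.3, so the center S sits 9.3 in from both sides at S = (-46.30, 15.60). Then |ZS| = |S − Z| = 48.86.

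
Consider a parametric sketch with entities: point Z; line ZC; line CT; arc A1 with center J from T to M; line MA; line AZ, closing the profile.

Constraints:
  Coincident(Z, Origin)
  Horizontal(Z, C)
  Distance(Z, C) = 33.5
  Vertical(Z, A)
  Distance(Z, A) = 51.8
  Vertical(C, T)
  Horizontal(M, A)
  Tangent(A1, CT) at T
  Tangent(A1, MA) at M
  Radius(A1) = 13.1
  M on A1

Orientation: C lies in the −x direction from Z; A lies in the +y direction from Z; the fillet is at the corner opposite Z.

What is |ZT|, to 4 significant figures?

51.19

The virtual corner opposite Z is at (-33.50, 51.80). The tangent condition forces JT to be normal to CT and tangency of A1 to MA means the radius JM is perpendicular to MA, with radius 13.1, so the center J sits 13.1 in from both sides at J = (-20.40, 38.70). That places the tangent points at T = (-33.50, 38.70) on CT and M = (-20.40, 51.80) on MA. Then |ZT| = |T − Z| = 51.19.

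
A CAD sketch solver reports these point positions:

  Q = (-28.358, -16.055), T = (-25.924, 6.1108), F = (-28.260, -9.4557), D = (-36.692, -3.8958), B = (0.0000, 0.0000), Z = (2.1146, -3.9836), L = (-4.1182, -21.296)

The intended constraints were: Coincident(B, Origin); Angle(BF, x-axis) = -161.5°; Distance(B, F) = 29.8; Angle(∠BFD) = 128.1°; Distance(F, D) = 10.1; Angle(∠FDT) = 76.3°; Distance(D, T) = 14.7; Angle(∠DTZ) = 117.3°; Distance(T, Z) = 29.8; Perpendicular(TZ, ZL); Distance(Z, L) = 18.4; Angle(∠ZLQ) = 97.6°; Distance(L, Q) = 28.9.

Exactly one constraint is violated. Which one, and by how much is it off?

Distance(L, Q) = 28.9 — off by 4.10.

B = (0.00, 0.00) ✓; BF at -161.5° ✓; |BF| = 29.80 ✓; ∠BFD = 128.1° ✓; |FD| = 10.10 ✓; ∠FDT = 76.30° ✓; |DT| = 14.70 ✓; ∠DTZ = 117.3° ✓; |TZ| = 29.80 ✓; ∠(TZ, ZL) = 90.00° ✓; |ZL| = 18.40 ✓; ∠ZLQ = 97.60° ✓; |LQ| = 24.80 ✗.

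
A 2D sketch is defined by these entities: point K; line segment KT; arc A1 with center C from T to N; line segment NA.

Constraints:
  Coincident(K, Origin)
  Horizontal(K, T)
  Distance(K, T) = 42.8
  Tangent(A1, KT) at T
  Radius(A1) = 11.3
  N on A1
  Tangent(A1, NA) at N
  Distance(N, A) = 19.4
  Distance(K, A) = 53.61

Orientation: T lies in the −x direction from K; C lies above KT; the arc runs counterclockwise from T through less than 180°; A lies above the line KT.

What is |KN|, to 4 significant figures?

36.68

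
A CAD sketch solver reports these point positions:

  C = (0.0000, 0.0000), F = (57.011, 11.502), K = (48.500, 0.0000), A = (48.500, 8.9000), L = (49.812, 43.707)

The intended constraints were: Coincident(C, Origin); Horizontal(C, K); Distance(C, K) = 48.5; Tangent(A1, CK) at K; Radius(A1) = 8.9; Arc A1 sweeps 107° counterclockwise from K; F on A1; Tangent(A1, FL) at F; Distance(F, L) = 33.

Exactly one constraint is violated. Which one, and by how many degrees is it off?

Tangent(A1, FL) at F — off by 4.40°.

C = (0.00, 0.00) ✓; C.y = 0.00, K.y = 0.00 ✓; |CK| = 48.50 ✓; ∠(AK, KC) = 90.00° ✓; |AK| = 8.900 ✓; bearing(A→F) − bearing(A→K) = 107.0° ✓; |AF| = 8.900 ✓; ∠(AF, FL) = 94.40° ✗; |FL| = 33.00 ✓.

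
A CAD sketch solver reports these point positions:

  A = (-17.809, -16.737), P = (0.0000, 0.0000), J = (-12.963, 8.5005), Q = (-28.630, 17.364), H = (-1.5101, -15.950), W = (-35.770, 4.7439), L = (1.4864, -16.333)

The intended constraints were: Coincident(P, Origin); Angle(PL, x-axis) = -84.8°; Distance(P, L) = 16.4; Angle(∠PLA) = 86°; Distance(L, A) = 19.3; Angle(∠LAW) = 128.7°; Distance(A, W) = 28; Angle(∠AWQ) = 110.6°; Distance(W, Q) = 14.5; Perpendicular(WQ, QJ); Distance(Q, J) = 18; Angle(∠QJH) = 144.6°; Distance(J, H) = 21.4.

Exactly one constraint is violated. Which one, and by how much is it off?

Distance(J, H) = 21.4 — off by 5.60.

P = (0.00, 0.00) ✓; PL at -84.80° ✓; |PL| = 16.40 ✓; ∠PLA = 86.00° ✓; |LA| = 19.30 ✓; ∠LAW = 128.7° ✓; |AW| = 28.00 ✓; ∠AWQ = 110.6° ✓; |WQ| = 14.50 ✓; ∠(WQ, QJ) = 90.00° ✓; |QJ| = 18.00 ✓; ∠QJH = 144.6° ✓; |JH| = 27.00 ✗.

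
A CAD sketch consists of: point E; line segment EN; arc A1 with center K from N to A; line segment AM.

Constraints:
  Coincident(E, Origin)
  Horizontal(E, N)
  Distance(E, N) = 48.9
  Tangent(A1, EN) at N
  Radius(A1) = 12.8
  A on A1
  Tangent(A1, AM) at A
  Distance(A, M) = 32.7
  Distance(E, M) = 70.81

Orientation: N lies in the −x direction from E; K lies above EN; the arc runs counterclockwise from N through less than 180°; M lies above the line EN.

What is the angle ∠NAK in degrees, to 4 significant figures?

31.55°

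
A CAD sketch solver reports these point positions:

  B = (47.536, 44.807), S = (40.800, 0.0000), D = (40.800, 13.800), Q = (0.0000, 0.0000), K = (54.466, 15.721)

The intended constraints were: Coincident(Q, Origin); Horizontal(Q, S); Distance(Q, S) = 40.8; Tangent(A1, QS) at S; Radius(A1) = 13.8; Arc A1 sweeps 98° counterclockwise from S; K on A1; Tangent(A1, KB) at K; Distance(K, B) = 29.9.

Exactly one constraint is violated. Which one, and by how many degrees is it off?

Tangent(A1, KB) at K — off by 5.40°.

Q = (0.00, 0.00) ✓; Q.y = 0.00, S.y = 0.00 ✓; |QS| = 40.80 ✓; ∠(DS, SQ) = 90.00° ✓; |DS| = 13.80 ✓; bearing(D→K) − bearing(D→S) = 98.00° ✓; |DK| = 13.80 ✓; ∠(DK, KB) = 84.60° ✗; |KB| = 29.90 ✓.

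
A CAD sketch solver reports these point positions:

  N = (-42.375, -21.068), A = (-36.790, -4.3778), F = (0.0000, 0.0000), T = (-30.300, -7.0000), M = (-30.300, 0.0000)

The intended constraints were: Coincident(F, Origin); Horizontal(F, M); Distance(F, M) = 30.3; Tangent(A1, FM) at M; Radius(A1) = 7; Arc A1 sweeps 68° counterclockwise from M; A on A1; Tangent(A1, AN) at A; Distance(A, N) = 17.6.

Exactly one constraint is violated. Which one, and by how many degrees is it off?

Tangent(A1, AN) at A — off by 3.50°.

F = (0.00, 0.00) ✓; F.y = 0.00, M.y = 0.00 ✓; |FM| = 30.30 ✓; ∠(TM, MF) = 90.00° ✓; |TM| = 7.000 ✓; bearing(T→A) − bearing(T→M) = 68.00° ✓; |TA| = 7.000 ✓; ∠(TA, AN) = 86.50° ✗; |AN| = 17.60 ✓.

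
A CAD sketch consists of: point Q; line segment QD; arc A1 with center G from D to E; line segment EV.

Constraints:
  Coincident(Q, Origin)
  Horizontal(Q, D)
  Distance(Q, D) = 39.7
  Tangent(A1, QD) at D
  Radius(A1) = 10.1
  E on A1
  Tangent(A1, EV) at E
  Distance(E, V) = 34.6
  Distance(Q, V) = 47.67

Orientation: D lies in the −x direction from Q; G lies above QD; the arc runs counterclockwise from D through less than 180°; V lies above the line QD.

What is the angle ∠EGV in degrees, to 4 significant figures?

73.73°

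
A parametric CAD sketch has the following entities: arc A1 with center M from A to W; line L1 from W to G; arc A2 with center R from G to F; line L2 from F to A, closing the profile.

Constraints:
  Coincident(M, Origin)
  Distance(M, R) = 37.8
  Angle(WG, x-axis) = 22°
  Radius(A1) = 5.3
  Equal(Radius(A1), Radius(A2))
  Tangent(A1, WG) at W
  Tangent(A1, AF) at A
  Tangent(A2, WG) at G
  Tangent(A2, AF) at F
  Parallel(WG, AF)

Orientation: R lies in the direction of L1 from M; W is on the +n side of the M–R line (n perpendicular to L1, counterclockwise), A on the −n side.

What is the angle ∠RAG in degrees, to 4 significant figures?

7.683°

The slot axis is L1's direction at 22.0°, so u = (cos 22.0°, sin 22.0°) = (0.9272, 0.3746) and n = (−sin 22.0°, cos 22.0°) = (-0.3746, 0.9272). M is at the origin and R lies 37.8 along u from M, so R = 37.8·u = (35.05, 14.16). Tangency of A1 to both parallel lines with radius 5.3 puts W and A at M ± 5.3·n: W = (-1.985, 4.914), A = (1.985, -4.914). Equal radii place G and F the same way about R: G = R + 5.3·n = (33.06, 19.07), F = R − 5.3·n = (37.03, 9.246). Then cos ∠RAG = AR·AG / (|AR||AG|), giving 7.683°.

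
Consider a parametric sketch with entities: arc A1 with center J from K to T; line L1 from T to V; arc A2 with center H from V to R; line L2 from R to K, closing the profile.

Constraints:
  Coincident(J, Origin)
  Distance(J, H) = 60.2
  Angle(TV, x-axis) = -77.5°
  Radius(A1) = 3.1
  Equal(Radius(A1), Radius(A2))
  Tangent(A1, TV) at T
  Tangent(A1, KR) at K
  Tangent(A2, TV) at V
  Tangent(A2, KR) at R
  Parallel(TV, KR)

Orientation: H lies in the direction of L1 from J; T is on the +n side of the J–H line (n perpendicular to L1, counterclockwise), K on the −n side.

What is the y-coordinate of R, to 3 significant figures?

-59.4

Tangency of A1 to both parallel lines with radius 3.1 puts T and K at J ± 3.1·n: T = (3.03, 0.671), K = (-3.03, -0.671). Equal radii place V and R the same way about H: V = H + 3.1·n = (16.1, -58.1), R = H − 3.1·n = (10.0, -59.4). So R.y = -59.4.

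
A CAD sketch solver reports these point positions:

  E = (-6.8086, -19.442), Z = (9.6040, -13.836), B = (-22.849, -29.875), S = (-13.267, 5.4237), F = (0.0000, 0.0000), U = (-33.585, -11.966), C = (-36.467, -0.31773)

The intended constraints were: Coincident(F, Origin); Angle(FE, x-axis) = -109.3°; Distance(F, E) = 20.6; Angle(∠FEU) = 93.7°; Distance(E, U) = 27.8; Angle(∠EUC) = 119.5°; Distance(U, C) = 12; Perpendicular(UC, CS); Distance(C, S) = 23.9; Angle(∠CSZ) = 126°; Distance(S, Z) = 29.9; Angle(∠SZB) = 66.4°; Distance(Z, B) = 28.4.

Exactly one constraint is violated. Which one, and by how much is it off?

Distance(Z, B) = 28.4 — off by 7.80.

F = (0.00, 0.00) ✓; FE at -109.3° ✓; |FE| = 20.60 ✓; ∠FEU = 93.70° ✓; |EU| = 27.80 ✓; ∠EUC = 119.5° ✓; |UC| = 12.00 ✓; ∠(UC, CS) = 90.00° ✓; |CS| = 23.90 ✓; ∠CSZ = 126.0° ✓; |SZ| = 29.90 ✓; ∠SZB = 66.40° ✓; |ZB| = 36.20 ✗.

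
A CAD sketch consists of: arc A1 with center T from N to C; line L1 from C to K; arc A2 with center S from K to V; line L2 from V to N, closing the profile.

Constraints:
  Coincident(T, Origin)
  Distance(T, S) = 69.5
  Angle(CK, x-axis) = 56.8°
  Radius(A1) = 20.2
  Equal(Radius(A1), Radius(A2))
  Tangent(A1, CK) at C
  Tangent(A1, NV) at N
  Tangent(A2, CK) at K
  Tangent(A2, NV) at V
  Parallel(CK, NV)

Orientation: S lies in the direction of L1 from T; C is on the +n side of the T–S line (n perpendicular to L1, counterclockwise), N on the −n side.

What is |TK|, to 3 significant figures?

72.4

Tangency of A1 to both parallel lines with radius 20.2 puts C and N at T ± 20.2·n: C = (-16.9, 11.1), N = (16.9, -11.1). Equal radii place K and V the same way about S: K = S + 20.2·n = (21.2, 69.2), V = S − 20.2·n = (55.0, 47.1). Then |TK| = |K − T| = 72.4.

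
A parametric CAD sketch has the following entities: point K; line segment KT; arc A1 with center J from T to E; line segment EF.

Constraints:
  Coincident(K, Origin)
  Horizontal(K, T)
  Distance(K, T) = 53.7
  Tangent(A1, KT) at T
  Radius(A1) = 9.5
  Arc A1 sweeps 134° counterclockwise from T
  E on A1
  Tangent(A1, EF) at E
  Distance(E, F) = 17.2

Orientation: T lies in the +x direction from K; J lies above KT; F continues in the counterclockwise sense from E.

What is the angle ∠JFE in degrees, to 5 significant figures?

28.913°

K is at the origin; KT is horizontal with |KT| = 53.7 and T on the +x side, so T = (53.700, 0.0000). The tangent condition forces JT to be normal to KT, so J = T + (0, 9.5) = (53.700, 9.5000). On A1, T sits at bearing -90° from J; a 134° counterclockwise sweep puts E at bearing 44°, so E = J + 9.5·(cos 44°, sin 44°) = (60.534, 16.099). A1 meets EF tangentially, so JE is at right angles to EF, so EF runs along (−sin 44°, cos 44°); with |EF| = 17.2, F = (48.586, 28.472). Then cos ∠JFE = FJ·FE / (|FJ||FE|), giving 28.913°.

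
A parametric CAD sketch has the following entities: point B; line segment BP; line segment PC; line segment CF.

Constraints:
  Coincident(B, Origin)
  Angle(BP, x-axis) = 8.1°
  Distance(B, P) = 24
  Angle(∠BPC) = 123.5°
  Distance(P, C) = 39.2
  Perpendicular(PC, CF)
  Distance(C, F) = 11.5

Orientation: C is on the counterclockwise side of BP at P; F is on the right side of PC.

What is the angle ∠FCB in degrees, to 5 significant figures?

110.89°

B is at the origin; BP runs at 8.1° with length 24.0, so P = 24.0·(cos 8.1°, sin 8.1°) = (23.761, 3.3816). ∠BPC = 123.5°, so PC runs at 8.1° + (180° − 123.5°) = 64.600° from the x-axis; with |PC| = 39.2, C = P + 39.2·(cos 64.600°, sin 64.600°) = (40.575, 38.792). The perpendicularity gives CF at right angles to PC; with |CF| = 11.5 on the right of PC, F = C + 11.5·(0.90334, -0.42894) = (50.963, 33.860). Then cos ∠FCB = CF·CB / (|CF||CB|), giving 110.89°.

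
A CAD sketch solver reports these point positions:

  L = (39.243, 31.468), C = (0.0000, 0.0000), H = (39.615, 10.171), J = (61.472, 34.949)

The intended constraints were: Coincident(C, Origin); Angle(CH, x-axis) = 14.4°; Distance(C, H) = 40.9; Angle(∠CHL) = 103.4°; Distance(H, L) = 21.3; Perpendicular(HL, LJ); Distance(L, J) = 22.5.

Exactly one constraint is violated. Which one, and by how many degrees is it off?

Perpendicular(HL, LJ) — off by 7.90°.

C = (0.00, 0.00) ✓; CH at 14.40° ✓; |CH| = 40.90 ✓; ∠CHL = 103.4° ✓; |HL| = 21.30 ✓; ∠(HL, LJ) = 82.10° ✗; |LJ| = 22.50 ✓.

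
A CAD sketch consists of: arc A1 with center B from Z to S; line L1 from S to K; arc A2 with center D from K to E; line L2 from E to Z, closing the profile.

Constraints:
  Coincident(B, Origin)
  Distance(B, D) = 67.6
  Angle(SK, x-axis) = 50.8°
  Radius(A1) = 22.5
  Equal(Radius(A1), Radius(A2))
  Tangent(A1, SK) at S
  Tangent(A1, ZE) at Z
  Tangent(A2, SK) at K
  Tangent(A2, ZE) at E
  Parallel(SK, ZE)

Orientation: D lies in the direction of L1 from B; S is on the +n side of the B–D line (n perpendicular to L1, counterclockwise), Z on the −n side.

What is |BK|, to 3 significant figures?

71.2

Tangency of A1 to both parallel lines with radius 22.5 puts S and Z at B ± 22.5·n: S = (-17.4, 14.2), Z = (17.4, -14.2). Equal radii place K and E the same way about D: K = D + 22.5·n = (25.3, 66.6), E = D − 22.5·n = (60.2, 38.2). Then |BK| = |K − B| = 71.2.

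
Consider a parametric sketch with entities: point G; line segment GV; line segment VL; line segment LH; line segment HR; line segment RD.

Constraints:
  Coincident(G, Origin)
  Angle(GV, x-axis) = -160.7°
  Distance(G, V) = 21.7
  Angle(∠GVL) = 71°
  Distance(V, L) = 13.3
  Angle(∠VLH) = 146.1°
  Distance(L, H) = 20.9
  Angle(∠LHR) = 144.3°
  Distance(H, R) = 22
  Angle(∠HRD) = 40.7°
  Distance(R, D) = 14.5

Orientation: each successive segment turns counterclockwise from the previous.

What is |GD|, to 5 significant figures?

19.155

G is at the origin; GV runs at -160.7° with length 21.7, so V = (-20.480, -7.1722). ∠GVL = 71.0° gives VL at -51.700° from the x-axis; with |VL| = 13.3, L = (-12.237, -17.610). ∠VLH = 146.1° gives LH at -17.800° from the x-axis; with |LH| = 20.9, H = (7.6621, -23.999). ∠LHR = 144.3° gives HR at 17.900° from the x-axis; with |HR| = 22.0, R = (28.597, -17.237). ∠HRD = 40.7° gives RD at 157.20° from the x-axis; with |RD| = 14.5, D = (15.230, -11.618). Then |GD| = |D − G| = 19.155.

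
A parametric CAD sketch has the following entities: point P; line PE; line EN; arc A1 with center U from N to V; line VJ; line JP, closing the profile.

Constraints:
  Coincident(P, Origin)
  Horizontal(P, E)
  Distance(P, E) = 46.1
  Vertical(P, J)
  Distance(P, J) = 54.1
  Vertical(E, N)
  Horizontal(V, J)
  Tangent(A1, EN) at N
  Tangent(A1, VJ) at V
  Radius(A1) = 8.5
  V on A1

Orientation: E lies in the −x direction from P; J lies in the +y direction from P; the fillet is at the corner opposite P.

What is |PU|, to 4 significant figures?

59.10

P is at the origin; PE is horizontal with |PE| = 46.1 and E on the −x side, so E = (-46.10, 0.000). P and J share the same x with |PJ| = 54.1 and J on the +y side, so J = (0.000, 54.10). The virtual corner opposite P is at (-46.10, 54.10). The tangent condition forces UN to be normal to EN and since A1 is tangent to VJ there, UV ⟂ VJ, with radius 8.5, so the center U sits 8.5 in from both sides at U = (-37.60, 45.60). Then |PU| = |U − P| = 59.10.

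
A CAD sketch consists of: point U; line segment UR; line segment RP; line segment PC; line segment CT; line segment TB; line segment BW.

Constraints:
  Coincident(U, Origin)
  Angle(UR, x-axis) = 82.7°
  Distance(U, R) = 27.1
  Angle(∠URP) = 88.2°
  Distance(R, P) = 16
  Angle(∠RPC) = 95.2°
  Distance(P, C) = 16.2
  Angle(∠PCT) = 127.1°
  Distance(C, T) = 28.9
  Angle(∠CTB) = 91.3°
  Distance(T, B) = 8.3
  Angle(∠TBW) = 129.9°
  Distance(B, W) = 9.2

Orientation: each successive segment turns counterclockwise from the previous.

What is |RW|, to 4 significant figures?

22.16

∠CTB = 91.3° gives TB at 40.90° from the x-axis; with |TB| = 8.3, B = (10.20, -3.479). ∠TBW = 129.9° gives BW at 91.00° from the x-axis; with |BW| = 9.2, W = (10.04, 5.719). Then |RW| = |W − R| = 22.16.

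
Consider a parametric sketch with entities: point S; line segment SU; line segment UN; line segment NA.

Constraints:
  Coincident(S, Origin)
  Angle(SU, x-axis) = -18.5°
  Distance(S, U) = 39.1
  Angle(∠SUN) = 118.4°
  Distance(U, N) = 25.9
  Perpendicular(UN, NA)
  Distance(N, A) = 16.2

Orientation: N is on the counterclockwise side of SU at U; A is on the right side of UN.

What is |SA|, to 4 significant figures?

67.38

S is at the origin; SU runs at -18.5° with length 39.1, so U = 39.1·(cos -18.5°, sin -18.5°) = (37.08, -12.41). ∠SUN = 118.4°, so UN runs at -18.5° + (180° − 118.4°) = 43.10° from the x-axis; with |UN| = 25.9, N = U + 25.9·(cos 43.10°, sin 43.10°) = (55.99, 5.290). UN is perpendicular to NA; with |NA| = 16.2 on the right of UN, A = N + 16.2·(0.6833, -0.7302) = (67.06, -6.538). Then |SA| = |A − S| = 67.38.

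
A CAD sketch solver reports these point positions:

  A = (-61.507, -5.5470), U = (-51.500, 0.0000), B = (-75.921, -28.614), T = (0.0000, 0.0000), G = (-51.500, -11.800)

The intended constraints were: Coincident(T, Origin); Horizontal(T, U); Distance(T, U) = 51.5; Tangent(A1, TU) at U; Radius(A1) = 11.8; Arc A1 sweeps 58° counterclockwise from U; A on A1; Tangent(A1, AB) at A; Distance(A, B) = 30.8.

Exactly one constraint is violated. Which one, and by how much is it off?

Distance(A, B) = 30.8 — off by 3.60.

T = (0.00, 0.00) ✓; T.y = 0.00, U.y = 0.00 ✓; |TU| = 51.50 ✓; ∠(GU, UT) = 90.00° ✓; |GU| = 11.80 ✓; bearing(G→A) − bearing(G→U) = 58.00° ✓; |GA| = 11.80 ✓; ∠(GA, AB) = 90.00° ✓; |AB| = 27.20 ✗.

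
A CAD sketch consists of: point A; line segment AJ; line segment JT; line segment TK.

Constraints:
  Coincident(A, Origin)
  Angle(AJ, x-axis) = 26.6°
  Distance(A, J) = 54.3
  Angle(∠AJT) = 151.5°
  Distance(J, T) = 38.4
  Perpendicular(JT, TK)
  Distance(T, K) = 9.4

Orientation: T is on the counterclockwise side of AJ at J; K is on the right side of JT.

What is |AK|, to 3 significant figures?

93.1

∠AJT = 151.5°, so JT runs at 26.6° + (180° − 151.5°) = 55.1° from the x-axis; with |JT| = 38.4, T = J + 38.4·(cos 55.1°, sin 55.1°) = (70.5, 55.8). JT ⟂ TK; with |TK| = 9.4 on the right of JT, K = T + 9.4·(0.820, -0.572) = (78.2, 50.4). Then |AK| = |K − A| = 93.1.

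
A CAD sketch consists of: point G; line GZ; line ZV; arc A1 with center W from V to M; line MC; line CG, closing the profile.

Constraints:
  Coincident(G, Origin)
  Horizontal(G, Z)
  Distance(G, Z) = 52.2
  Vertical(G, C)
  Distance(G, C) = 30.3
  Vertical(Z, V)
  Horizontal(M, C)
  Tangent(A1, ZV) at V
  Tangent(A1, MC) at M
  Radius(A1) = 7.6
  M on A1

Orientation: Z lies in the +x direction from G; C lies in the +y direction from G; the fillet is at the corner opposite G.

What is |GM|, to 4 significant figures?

53.92

G is at the origin; G and Z share the same y with |GZ| = 52.2 and Z on the +x side, so Z = (52.20, 0.000). GC is vertical with |GC| = 30.3 and C on the +y side, so C = (0.000, 30.30). The virtual corner opposite G is at (52.20, 30.30). The tangent condition forces WV to be normal to ZV and the tangent condition forces WM to be normal to MC, with radius 7.6, so the center W sits 7.6 in from both sides at W = (44.60, 22.70). That places the tangent points at V = (52.20, 22.70) on ZV and M = (44.60, 30.30) on MC. Then |GM| = |M − G| = 53.92.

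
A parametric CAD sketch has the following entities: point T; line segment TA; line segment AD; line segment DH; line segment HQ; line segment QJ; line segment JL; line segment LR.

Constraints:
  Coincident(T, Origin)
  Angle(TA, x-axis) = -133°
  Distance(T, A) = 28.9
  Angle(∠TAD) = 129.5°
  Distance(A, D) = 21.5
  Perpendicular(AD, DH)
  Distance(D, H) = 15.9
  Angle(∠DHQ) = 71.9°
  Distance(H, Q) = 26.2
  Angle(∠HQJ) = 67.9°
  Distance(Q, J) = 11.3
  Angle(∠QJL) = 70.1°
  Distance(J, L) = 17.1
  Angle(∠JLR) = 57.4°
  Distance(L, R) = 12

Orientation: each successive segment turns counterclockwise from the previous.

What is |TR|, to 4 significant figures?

20.81

T is at the origin; TA runs at -133.0° with length 28.9, so A = (-19.71, -21.14). ∠TAD = 129.5° gives AD at -82.50° from the x-axis; with |AD| = 21.5, D = (-16.90, -42.45). AD is perpendicular to DH, so DH runs at 7.500°; with |DH| = 15.9, H = (-1.139, -40.38). ∠DHQ = 71.9° gives HQ at 115.6° from the x-axis; with |HQ| = 26.2, Q = (-12.46, -16.75). ∠HQJ = 67.9° gives QJ at -132.3° from the x-axis; with |QJ| = 11.3, J = (-20.07, -25.11). ∠QJL = 70.1° gives JL at -22.40° from the x-axis; with |JL| = 17.1, L = (-4.255, -31.62). ∠JLR = 57.4° gives LR at 100.2° from the x-axis; with |LR| = 12.0, R = (-6.380, -19.81). Then |TR| = |R − T| = 20.81.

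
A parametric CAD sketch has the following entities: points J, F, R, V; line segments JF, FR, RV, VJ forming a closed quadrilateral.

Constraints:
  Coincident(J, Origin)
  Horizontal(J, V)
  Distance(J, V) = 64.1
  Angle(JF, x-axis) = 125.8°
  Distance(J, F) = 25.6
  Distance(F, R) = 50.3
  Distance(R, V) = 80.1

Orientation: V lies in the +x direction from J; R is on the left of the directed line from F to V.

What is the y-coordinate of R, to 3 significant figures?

62.2

J is at the origin; JV is horizontal with |JV| = 64.1 and V in +x, so V = (64.1, 0). JF runs at 125.8° with |JF| = 25.6, so F = (-15.0, 20.8). R is determined by |FR| = 50.3 and |RV| = 80.1 together: it lies at the intersection of circle(F, 50.3) and circle(V, 80.1). With |FV| = 81.8, the foot of the radical line on FV is 17.1 from F and the perpendicular offset is √(50.3² − 17.1²) = 47.3. Taking the left-of-FV solution: R = (13.6, 62.2).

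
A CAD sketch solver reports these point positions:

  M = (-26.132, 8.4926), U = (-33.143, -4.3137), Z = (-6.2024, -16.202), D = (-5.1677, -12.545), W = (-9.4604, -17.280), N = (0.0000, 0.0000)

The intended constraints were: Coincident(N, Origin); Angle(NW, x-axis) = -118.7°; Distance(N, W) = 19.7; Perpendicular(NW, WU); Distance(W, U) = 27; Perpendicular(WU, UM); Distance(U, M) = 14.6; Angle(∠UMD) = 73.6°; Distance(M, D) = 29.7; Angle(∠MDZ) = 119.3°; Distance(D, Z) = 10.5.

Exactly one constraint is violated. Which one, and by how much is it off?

Distance(D, Z) = 10.5 — off by 6.70.

N = (0.00, 0.00) ✓; NW at -118.7° ✓; |NW| = 19.70 ✓; ∠(NW, WU) = 90.00° ✓; |WU| = 27.00 ✓; ∠(WU, UM) = 90.00° ✓; |UM| = 14.60 ✓; ∠UMD = 73.60° ✓; |MD| = 29.70 ✓; ∠MDZ = 119.3° ✓; |DZ| = 3.801 ✗.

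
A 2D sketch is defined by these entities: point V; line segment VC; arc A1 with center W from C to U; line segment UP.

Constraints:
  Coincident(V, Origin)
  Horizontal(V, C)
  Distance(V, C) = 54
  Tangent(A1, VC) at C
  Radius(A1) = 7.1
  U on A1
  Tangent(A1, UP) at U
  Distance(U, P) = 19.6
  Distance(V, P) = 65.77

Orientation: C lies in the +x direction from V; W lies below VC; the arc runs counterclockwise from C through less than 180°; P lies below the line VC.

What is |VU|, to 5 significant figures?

49.598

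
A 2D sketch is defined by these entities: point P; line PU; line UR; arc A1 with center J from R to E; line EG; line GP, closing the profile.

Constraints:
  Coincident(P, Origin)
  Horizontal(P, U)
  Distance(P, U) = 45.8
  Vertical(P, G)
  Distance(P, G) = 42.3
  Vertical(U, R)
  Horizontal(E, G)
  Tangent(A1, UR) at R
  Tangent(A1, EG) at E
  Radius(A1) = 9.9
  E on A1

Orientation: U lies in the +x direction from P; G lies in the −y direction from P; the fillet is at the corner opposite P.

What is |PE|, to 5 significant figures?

55.481

P is at the origin; PU is horizontal with |PU| = 45.8 and U on the +x side, so U = (45.800, 0.0000). PG is vertical with |PG| = 42.3 and G on the −y side, so G = (0.0000, -42.300). The virtual corner opposite P is at (45.800, -42.300). Tangency of A1 to UR means the radius JR is perpendicular to UR and tangency of A1 to EG means the radius JE is perpendicular to EG, with radius 9.9, so the center J sits 9.9 in from both sides at J = (35.900, -32.400). That places the tangent points at R = (45.800, -32.400) on UR and E = (35.900, -42.300) on EG. Then |PE| = |E − P| = 55.481.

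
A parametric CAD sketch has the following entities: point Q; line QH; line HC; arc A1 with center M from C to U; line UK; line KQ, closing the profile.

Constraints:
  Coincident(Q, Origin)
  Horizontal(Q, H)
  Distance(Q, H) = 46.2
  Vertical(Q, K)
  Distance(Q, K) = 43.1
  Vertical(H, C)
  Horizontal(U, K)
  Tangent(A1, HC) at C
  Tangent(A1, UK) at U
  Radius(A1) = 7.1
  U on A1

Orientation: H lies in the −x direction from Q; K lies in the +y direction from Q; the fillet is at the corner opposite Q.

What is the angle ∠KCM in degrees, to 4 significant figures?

8.737°

Q is at the origin; Q and H share the same y with |QH| = 46.2 and H on the −x side, so H = (-46.20, 0.000). QK is vertical with |QK| = 43.1 and K on the +y side, so K = (0.000, 43.10). The virtual corner opposite Q is at (-46.20, 43.10). The tangent condition forces MC to be normal to HC and A1 meets UK tangentially, so MU is at right angles to UK, with radius 7.1, so the center M sits 7.1 in from both sides at M = (-39.10, 36.00). That places the tangent points at C = (-46.20, 36.00) on HC and U = (-39.10, 43.10) on UK. Then cos ∠KCM = CK·CM / (|CK||CM|), giving 8.737°.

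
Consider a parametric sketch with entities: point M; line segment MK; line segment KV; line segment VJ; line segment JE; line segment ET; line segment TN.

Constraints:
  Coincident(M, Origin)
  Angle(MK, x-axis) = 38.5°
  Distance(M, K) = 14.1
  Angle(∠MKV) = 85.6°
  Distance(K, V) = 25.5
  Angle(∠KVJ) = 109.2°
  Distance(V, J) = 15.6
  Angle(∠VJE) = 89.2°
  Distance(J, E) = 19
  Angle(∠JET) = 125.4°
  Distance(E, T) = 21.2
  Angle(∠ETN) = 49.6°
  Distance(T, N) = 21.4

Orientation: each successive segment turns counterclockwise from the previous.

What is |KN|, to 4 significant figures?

16.63

∠JET = 125.4° gives ET at -10.90° from the x-axis; with |ET| = 21.2, T = (8.089, -0.1112). ∠ETN = 49.6° gives TN at 119.5° from the x-axis; with |TN| = 21.4, N = (-2.449, 18.51). Then |KN| = |N − K| = 16.63.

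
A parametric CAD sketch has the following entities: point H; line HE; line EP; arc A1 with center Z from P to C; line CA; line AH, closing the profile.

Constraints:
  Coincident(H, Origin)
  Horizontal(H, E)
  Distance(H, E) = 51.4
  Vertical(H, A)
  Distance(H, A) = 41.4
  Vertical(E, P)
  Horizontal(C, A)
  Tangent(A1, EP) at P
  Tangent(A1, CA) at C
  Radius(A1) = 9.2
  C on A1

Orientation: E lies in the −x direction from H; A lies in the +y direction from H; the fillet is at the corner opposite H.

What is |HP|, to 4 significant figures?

60.65

H is at the origin; HE is horizontal with |HE| = 51.4 and E on the −x side, so E = (-51.40, 0.000). H and A share the same x with |HA| = 41.4 and A on the +y side, so A = (0.000, 41.40). The virtual corner opposite H is at (-51.40, 41.40). Since A1 is tangent to EP there, ZP ⟂ EP and tangency of A1 to CA means the radius ZC is perpendicular to CA, with radius 9.2, so the center Z sits 9.2 in from both sides at Z = (-42.20, 32.20). That places the tangent points at P = (-51.40, 32.20) on EP and C = (-42.20, 41.40) on CA. Then |HP| = |P − H| = 60.65.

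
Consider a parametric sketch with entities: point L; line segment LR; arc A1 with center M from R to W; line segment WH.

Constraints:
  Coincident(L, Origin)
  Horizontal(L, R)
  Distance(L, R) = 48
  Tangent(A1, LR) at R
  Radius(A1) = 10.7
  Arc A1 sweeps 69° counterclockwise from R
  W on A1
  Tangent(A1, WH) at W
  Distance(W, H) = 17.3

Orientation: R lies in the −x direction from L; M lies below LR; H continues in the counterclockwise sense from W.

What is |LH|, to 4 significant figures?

68.19

L is at the origin; L and R share the same y with |LR| = 48.0 and R on the −x side, so R = (-48.00, 0.000). Tangency of A1 to LR means the radius MR is perpendicular to LR, so M = R + (0, -10.7) = (-48.00, -10.70). On A1, R sits at bearing 90° from M; a 69° counterclockwise sweep puts W at bearing 159°, so W = M + 10.7·(cos 159°, sin 159°) = (-57.99, -6.865). The tangent condition forces MW to be normal to WH, so WH runs along (−sin 159°, cos 159°); with |WH| = 17.3, H = (-64.19, -23.02). Then |LH| = |H − L| = 68.19.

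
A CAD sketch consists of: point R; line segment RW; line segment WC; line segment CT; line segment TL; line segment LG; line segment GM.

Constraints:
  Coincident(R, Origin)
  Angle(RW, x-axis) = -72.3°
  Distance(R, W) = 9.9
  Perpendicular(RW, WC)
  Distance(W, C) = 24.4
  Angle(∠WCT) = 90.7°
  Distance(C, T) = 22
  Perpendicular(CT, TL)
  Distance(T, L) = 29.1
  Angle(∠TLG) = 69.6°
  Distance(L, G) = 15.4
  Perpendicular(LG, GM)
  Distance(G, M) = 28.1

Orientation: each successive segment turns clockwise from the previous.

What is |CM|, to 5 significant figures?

17.555

∠TLG = 69.6° gives LG at -92.000° from the x-axis; with |LG| = 15.4, G = (-0.10445, -2.1797). The perpendicularity gives GM at right angles to LG, so GM runs at 178.00°; with |GM| = 28.1, M = (-28.187, -1.1990). Then |CM| = |M − C| = 17.555.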